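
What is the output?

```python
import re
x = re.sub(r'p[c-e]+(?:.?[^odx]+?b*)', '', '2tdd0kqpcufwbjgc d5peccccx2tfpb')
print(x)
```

2tdd0kqwbjgc d5tfpb

This matches a literal 'p', then one or more of a character in [c-e]; then optionally any character, then one or more of any character except [odx] (lazy), then zero or more of the literal 'b' (non-capturing group).
With the lazy modifier that quantifier settles for the fewest repetitions that let the rest of the pattern succeed (the atoms after it are unaffected and can still be greedy).
Matches: at [7:11] → 'pcuf'; at [19:27] → 'peccccx2'.
`sub` substitutes '' at each match site.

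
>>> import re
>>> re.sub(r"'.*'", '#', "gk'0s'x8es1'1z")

'gk#1z'

Matches: at [2:12] → "'0s'x8es1'".
Each match is replaced by '#'.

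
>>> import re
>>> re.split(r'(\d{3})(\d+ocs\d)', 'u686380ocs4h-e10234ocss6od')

Pattern: exactly 3 of a digit (captured); then one or more of a digit, then the literal 'ocs', then a digit (captured).
Matches to split on: at [1:11] → '686380ocs4'.
`re.split` interleaves the captured-group text with the surrounding fragments.

['u', '686', '380ocs4', 'h-e10234ocss6od']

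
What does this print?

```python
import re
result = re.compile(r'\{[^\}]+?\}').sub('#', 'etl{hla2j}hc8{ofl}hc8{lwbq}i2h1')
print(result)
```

Matches: at [3:10] → '{hla2j}'; at [13:18] → '{ofl}'; at [21:27] → '{lwbq}'.
Every occurrence is swapped for '#'.

etl#hc8#hc8#i2h1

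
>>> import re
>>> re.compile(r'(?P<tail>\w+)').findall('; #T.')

Because there's exactly one group, `findall` drops the full match and keeps group 1 from the one hit.

['T']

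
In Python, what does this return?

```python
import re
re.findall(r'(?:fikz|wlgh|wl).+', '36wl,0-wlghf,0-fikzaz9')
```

Matches: at [2:22] → 'wl,0-wlghf,0-fikzaz9'.
`findall` yields the raw match text (1 of them) because the pattern has no groups.

['wl,0-wlghf,0-fikzaz9']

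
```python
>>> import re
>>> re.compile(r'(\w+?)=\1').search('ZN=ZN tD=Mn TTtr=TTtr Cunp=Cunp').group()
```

The backreference `\1` re-matches whatever the first group consumed, character for character.
`search` walks the string left to right and returns the first match it finds.
The match spans [0:5] → 'ZN=ZN'.
Captured: group 1 = 'ZN'.

'ZN=ZN'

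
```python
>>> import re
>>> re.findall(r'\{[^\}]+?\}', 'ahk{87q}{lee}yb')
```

['{87q}', '{lee}']

Scanning left to right: at [3:8] → '{87q}'; at [8:13] → '{lee}'.
`findall` yields the raw match text (2 of them) because the pattern has no groups.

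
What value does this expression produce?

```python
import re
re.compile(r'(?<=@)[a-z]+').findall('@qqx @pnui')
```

['qqx', 'pnui']

Lookahead/lookbehind check context without consuming it, so the matched span excludes the asserted characters.
Walking the string: at [1:4] → 'qqx'; at [6:10] → 'pnui'.
Since nothing is captured, `findall` lists the 2 matched substrings directly.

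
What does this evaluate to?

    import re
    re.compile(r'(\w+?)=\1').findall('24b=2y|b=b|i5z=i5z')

['b', 'i5z']

After group 1 captures some text, `\1` only succeeds where that same text appears again.
Matches: at [7:10] match 'b=b', group 1 = 'b'; at [11:18] match 'i5z=i5z', group 1 = 'i5z'.
One capturing group, so `findall` returns just the captured substring from each match — 2 in all.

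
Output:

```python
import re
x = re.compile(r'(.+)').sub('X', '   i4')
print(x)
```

This matches one or more of any character (captured).
Matches: at [0:5] → '   i4'.
Every occurrence is swapped for 'X'.

X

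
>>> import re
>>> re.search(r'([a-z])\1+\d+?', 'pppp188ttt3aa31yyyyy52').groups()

('p',)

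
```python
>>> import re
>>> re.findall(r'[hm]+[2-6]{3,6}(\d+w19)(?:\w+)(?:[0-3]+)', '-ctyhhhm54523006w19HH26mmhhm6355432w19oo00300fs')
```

['006w19']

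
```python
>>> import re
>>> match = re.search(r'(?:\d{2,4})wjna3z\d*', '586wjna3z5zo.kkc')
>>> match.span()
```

(0, 10)

This matches 2 to 4 of a digit (non-capturing group); then the literal 'wjn', then the literal 'a3z', then zero or more of a digit.
`search` walks the string left to right and returns the first match it finds.
The match spans [0:10] → '586wjna3z5'.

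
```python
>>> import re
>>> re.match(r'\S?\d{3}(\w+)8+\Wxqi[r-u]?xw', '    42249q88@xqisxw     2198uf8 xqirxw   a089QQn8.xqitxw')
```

Pattern: optionally a non-whitespace character, then exactly 3 of a digit; then one or more of a word character (captured); then one or more of the literal '8', then a non-word character, then the literal 'xqi'; then optionally a character in [r-u], then the literal 'xw'.
With `match`, the pattern is implicitly anchored at the beginning.
Here the pattern fails at index 0, so the call returns None.

None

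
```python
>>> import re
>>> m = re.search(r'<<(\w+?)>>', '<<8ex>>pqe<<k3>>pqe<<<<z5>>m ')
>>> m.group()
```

Unlike `match`, `search` isn't anchored — it looks for the pattern anywhere in the string.
The match spans [0:7] → '<<8ex>>'.
Captured: group 1 = '8ex'.

'<<8ex>>'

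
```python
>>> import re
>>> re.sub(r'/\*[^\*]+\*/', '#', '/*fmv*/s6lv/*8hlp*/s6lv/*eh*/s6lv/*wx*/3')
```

'#s6lv#s6lv#s6lv#3'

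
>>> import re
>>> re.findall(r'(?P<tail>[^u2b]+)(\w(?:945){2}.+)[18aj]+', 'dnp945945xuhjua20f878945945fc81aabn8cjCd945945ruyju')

This matches one or more of any character except [u2b] (captured as 'tail'); then a word character, then the literal '945' repeated 2 times, then one or more of any character (captured); then one or more of one of [18aj].
Walking the string: at [0:50] match 'dnp945945xuhjua20f878945945fc81aabn8cjCd945945ruyj', groups = ('dn', 'p945945xuhjua20f878945945fc81aabn8cjCd945945ruy').
With 2 capturing groups, `findall` returns a 2-tuple per match.

[('dn', 'p945945xuhjua20f878945945fc81aabn8cjCd945945ruy')]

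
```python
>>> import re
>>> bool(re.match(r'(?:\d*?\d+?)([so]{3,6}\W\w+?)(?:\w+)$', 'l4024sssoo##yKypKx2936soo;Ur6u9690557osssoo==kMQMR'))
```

False

`re.match` won't scan ahead — the pattern has to work from the very first character.
Here the string doesn't start with a match, so the call returns None, and `bool(None)` is False.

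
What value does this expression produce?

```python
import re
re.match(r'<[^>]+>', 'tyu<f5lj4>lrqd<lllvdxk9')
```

`re.match` only tries the pattern at the start of the string.
Here the string doesn't start with a match, so the call returns None.

None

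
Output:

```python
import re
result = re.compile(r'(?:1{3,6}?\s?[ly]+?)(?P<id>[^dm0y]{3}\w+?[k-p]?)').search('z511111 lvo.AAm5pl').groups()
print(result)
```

('vo.A',)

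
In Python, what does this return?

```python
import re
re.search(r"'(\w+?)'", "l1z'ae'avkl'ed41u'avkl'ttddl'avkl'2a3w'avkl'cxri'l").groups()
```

('ae',)

The match spans [3:7] → "'ae'".
Captured: group 1 = 'ae'.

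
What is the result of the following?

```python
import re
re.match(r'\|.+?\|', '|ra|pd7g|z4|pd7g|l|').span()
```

(0, 4)

`match` is anchored at position 0; if the pattern doesn't fit there, it returns None.
The match spans [0:4] → '|ra|'.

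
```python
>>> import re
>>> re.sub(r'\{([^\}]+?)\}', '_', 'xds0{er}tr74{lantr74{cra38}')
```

'xds0_tr74_'

Matches: at [4:8] → '{er}'; at [12:27] → '{lantr74{cra38}'.
`sub` substitutes '_' at each match site.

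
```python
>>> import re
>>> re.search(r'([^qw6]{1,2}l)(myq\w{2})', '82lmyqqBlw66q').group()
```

'82lmyqqB'

The pattern matches 1 to 2 of any character except [qw6], then the literal 'l' (captured); then the literal 'myq', then exactly 2 of a word character (captured).
`re.search` scans for the first position where the pattern succeeds.
The match spans [0:8] → '82lmyqqB'.
Captured: group 1 = '82l', group 2 = 'myqqB'.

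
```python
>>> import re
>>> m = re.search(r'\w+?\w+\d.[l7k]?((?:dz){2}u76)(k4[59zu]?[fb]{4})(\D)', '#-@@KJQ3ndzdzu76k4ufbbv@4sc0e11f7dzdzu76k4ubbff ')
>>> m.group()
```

'4sc0e11f7dzdzu76k4ubbff '

Pattern: one or more of a word character (lazy), then one or more of a word character, then a digit; then any character, then optionally one of [l7k]; then the literal 'dz' repeated 2 times, then the literal 'u76' (captured); then the literal 'k4', then optionally one of [59zu], then exactly 4 of one of [fb] (captured); then a non-digit (captured).
The match spans [24:48] → '4sc0e11f7dzdzu76k4ubbff '.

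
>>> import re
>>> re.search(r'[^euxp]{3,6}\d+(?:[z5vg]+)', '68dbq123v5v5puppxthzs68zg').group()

'68dbq123v5v5'

The pattern matches 3 to 6 of any character except [euxp], then one or more of a digit; then one or more of one of [z5vg] (non-capturing group).
`search` walks the string left to right and returns the first match it finds.
The match spans [0:12] → '68dbq123v5v5'.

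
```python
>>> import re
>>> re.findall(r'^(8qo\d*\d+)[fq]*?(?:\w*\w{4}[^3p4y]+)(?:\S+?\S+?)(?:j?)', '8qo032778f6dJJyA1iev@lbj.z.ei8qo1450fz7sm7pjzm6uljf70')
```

This matches anchored at the start of the string; then the literal '8qo', then zero or more of a digit, then one or more of a digit (captured); then zero or more of one of [fq] (lazy); then zero or more of a word character, then exactly 4 of a word character, then one or more of any character except [3p4y] (non-capturing group); then one or more of a non-whitespace character (lazy), then one or more of a non-whitespace character (lazy) (non-capturing group); then optionally a literal 'j' (non-capturing group).
`findall` collects group 1 from the one match (1 total).

['8qo032778']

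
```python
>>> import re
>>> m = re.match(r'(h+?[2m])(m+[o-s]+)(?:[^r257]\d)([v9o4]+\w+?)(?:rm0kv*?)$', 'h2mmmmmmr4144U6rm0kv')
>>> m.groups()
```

('h2', 'mmmmmmr', '44U6')

Pattern: one or more of a literal 'h' (lazy), then one of [2m] (captured); then one or more of the literal 'm', then one or more of a character in [o-s] (captured); then any character except [r257], then a digit (non-capturing group); then one or more of one of [v9o4], then one or more of a word character (lazy) (captured); then the literal 'rm', then the literal '0k', then zero or more of a literal 'v' (lazy) (non-capturing group); then anchored at the end.
`match` is anchored at position 0; if the pattern doesn't fit there, it returns None.
The match spans [0:20] → 'h2mmmmmmr4144U6rm0kv'.
Captured: group 1 = 'h2', group 2 = 'mmmmmmr', group 3 = '44U6'.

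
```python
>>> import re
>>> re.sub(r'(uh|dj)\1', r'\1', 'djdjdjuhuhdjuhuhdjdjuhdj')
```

`\1` has to match the exact text group 1 already captured.
The replacement refers to a captured group, so each match is rewritten using its own captured text.

'djdjuhdjuhdjuhdj'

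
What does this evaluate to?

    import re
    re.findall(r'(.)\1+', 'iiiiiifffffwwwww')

['i', 'f', 'w']

`\1` has to match the exact text group 1 already captured.
One capturing group, so `findall` returns just the captured substring from each match — 3 in all.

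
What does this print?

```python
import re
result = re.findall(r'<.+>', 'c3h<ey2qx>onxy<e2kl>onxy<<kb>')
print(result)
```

['<ey2qx>onxy<e2kl>onxy<<kb>']

With no groups in the pattern, `findall` gives back each whole match — 1 here.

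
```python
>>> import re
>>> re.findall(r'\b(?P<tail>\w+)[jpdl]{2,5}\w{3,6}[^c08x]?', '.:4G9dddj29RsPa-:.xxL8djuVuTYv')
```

Pattern: a word boundary (`\b`, zero-width); then one or more of a word character (captured as 'tail'); then 2 to 5 of one of [jpdl], then 3 to 6 of a word character, then optionally any character except [c08x].
Walking the string: at [2:16] match '4G9dddj29RsPa-', group 1 = '4G9dd'; at [18:30] match 'xxL8djuVuTYv', group 1 = 'xxL8'.
One capturing group, so `findall` returns just the captured substring from each match — 2 in all.

['4G9dd', 'xxL8']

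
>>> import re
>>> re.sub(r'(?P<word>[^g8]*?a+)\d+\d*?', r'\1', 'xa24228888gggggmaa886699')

Pattern: zero or more of any character except [g8] (lazy), then one or more of a literal 'a' (captured as 'word'); then one or more of a digit, then zero or more of a digit (lazy).
Matches: at [0:10] → 'xa24228888'; at [15:24] → 'maa886699'.
The replacement refers to a captured group, so each match is rewritten using its own captured text.

'xagggggmaa'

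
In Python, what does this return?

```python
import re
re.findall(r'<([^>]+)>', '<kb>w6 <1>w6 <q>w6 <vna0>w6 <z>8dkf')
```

Walking the string: at [0:4] match '<kb>', group 1 = 'kb'; at [7:10] match '<1>', group 1 = '1'; at [13:16] match '<q>', group 1 = 'q'; at [19:25] match '<vna0>', group 1 = 'vna0'; at [28:31] match '<z>', group 1 = 'z'.
With a single group, `findall` returns only what that group captured — 5 items.

['kb', '1', 'q', 'vna0', 'z']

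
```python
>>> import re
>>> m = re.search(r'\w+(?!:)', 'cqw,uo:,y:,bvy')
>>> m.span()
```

The negative lookaround is zero-width — it rules out positions where the adjacent text would match, without consuming anything.
The match spans [0:3] → 'cqw'.

(0, 3)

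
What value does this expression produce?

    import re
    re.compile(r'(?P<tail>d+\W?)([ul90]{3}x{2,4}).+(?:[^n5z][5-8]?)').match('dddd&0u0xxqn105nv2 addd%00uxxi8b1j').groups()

The match spans [0:34] → 'dddd&0u0xxqn105nv2 addd%00uxxi8b1j'.
Captured: group 1 = 'dddd&', group 2 = '0u0xx'.

('dddd&', '0u0xx')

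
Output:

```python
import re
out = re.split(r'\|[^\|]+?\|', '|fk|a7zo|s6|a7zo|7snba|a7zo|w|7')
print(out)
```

['', 'a7zo', 'a7zo', 'a7zo', '7']

`split` removes every match and returns the 5 fragments in between.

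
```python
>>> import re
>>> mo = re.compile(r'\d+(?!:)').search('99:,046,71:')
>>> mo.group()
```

The negative lookahead/lookbehind blocks any match where the forbidden context is present.
`re.search` tries every starting position until one works.
The match spans [0:1] → '9'.

'9'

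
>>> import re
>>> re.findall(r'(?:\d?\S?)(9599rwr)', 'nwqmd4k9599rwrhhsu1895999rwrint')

This matches optionally a digit, then optionally a non-whitespace character (non-capturing group); then the literal '959', then the literal '9rw', then the literal 'r' (captured).
Matches: at [5:14] match '4k9599rwr', group 1 = '9599rwr'.
With a single group, `findall` returns only what that group captured — 1 item.

['9599rwr']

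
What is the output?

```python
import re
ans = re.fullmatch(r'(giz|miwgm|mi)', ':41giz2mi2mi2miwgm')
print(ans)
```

`fullmatch` succeeds only if the pattern covers the string from start to end.
Here the pattern can't cover the whole string, so the call returns None.

None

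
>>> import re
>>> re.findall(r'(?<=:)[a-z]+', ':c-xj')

['c']

The lookaround is zero-width — it requires the adjacent text to match without consuming it, so the asserted text isn't part of the match.
With no groups in the pattern, `findall` gives back each whole match — 1 here.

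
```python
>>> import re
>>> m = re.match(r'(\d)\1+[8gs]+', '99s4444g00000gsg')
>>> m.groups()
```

('9',)

A backreference is literal: `\1` must see the identical characters the first group matched.
With `match`, the pattern is implicitly anchored at the beginning.
The match spans [0:3] → '99s'.
Captured: group 1 = '9'.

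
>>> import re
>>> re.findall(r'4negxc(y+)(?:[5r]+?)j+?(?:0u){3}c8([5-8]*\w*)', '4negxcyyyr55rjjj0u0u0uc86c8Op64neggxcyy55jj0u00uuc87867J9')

2 groups means the one result is a tuple of 2 captured strings — 1 here.

[('yyy', '6c8Op64neggxcyy55jj0u00uuc87867J9')]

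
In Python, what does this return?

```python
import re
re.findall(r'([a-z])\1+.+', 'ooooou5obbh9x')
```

`\1` is not a pattern — it's the concrete string captured by group 1, re-applied verbatim.
Scanning left to right: at [0:13] match 'ooooou5obbh9x', group 1 = 'o'.
`findall` collects group 1 from the one match (1 total).

['o']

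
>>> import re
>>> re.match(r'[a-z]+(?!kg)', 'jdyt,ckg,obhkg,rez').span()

(0, 4)

`(?!…)`/`(?<!…)` only lets a position through if the neighbouring text does NOT match; no characters are consumed.
With `match`, the pattern is implicitly anchored at the beginning.
The match spans [0:4] → 'jdyt'.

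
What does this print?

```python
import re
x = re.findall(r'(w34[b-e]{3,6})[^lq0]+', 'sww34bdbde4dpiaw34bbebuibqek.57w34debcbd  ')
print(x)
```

['w34bdbde', 'w34debcbd']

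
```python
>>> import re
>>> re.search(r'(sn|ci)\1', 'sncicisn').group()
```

'cici'

A backreference is literal: `\1` must see the identical characters the first group matched.
The match spans [2:6] → 'cici'.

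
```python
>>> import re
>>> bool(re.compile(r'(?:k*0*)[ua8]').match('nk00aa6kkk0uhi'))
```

This matches zero or more of the literal 'k', then zero or more of the literal '0' (non-capturing group); then one of [ua8].
`match` is anchored at position 0; if the pattern doesn't fit there, it returns None.
Here the pattern fails at index 0, so the call returns None, and `bool(None)` is False.

False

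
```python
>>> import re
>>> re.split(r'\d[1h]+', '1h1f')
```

['', 'f']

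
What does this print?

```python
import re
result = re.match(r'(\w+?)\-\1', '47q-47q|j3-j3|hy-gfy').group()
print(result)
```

47q-47q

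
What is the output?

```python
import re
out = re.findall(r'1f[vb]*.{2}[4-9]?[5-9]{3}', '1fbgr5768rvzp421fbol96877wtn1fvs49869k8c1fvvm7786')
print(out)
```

Since nothing is captured, `findall` lists the 4 matched substrings directly.

['1fbgr5768', '1fbol9687', '1fvs49869', '1fvvm7786']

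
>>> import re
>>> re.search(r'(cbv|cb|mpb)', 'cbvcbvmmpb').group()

'cbv'

`|` is ordered: at each position the engine commits to the first alternative that works.
`re.search` scans for the first position where the pattern succeeds.
The match spans [0:3] → 'cbv'.
Captured: group 1 = 'cbv'.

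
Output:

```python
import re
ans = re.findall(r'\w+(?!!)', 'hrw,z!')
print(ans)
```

['hrw']

A negative assertion filters positions out without eating any characters.
Matches: at [0:3] → 'hrw'.
Since nothing is captured, `findall` lists the 1 matched substring directly.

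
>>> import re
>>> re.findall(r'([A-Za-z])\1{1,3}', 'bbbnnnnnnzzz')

['b', 'n', 'n', 'z']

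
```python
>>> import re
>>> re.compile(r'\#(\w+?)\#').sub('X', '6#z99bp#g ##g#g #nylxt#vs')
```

Matches: at [1:8] → '#z99bp#'; at [11:14] → '#g#'; at [16:23] → '#nylxt#'.
Each match is replaced by 'X'.

'6Xg #Xg Xvs'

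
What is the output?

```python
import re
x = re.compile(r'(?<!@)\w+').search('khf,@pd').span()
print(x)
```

(0, 3)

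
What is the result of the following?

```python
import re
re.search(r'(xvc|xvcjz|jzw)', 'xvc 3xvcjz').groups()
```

The match spans [0:3] → 'xvc'.
Captured: group 1 = 'xvc'.

('xvc',)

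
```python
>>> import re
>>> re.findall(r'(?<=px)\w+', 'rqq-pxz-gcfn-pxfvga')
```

Because the assertion is zero-width, the text it checks is not consumed and won't appear in the result.
Since nothing is captured, `findall` lists the 2 matched substrings directly.

['z', 'fvga']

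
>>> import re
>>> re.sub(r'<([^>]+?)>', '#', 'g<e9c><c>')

Matches: at [1:6] → '<e9c>'; at [6:9] → '<c>'.
Every occurrence is swapped for '#'.

'g##'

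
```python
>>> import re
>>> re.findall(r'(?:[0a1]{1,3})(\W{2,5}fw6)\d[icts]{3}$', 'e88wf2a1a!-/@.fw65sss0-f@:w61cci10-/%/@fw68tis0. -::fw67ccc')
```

['. -::fw6']

The pattern matches 1 to 3 of one of [0a1] (non-capturing group); then 2 to 5 of a non-word character, then the literal 'fw6' (captured); then a digit, then exactly 3 of one of [icts]; then anchored at the end.
With a single group, `findall` returns only what that group captured — 1 item.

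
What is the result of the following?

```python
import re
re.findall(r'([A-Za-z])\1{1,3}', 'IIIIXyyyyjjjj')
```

['I', 'y', 'j']

After group 1 captures some text, `\1` only succeeds where that same text appears again.
Scanning left to right: at [0:4] match 'IIII', group 1 = 'I'; at [5:9] match 'yyyy', group 1 = 'y'; at [9:13] match 'jjjj', group 1 = 'j'.
Because there's exactly one group, `findall` drops the full match and keeps group 1 from each hit.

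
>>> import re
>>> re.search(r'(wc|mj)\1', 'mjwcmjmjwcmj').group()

`\1` has to match the exact text group 1 already captured.
The match spans [4:8] → 'mjmj'.

'mjmj'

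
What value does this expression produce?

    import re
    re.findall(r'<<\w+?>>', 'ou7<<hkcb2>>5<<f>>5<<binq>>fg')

Matches: at [3:12] → '<<hkcb2>>'; at [13:18] → '<<f>>'; at [19:27] → '<<binq>>'.
With no groups in the pattern, `findall` gives back each whole match — 3 here.

['<<hkcb2>>', '<<f>>', '<<binq>>']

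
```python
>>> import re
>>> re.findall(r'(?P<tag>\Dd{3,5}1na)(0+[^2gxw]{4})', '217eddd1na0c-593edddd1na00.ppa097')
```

[('eddd1na', '0c-59'), ('edddd1na', '00.ppa')]

This matches a non-digit, then 3 to 5 of a literal 'd', then the literal '1na' (captured as 'tag'); then one or more of the literal '0', then exactly 4 of any character except [2gxw] (captured).
Matches: at [3:15] match 'eddd1na0c-59', groups = ('eddd1na', '0c-59'); at [16:30] match 'edddd1na00.ppa', groups = ('edddd1na', '00.ppa').
`findall` packs the 2 group values into a tuple for every match.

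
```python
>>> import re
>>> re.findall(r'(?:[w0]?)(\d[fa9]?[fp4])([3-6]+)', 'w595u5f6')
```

This matches optionally one of [w0] (non-capturing group); then a digit, then optionally one of [fa9], then one of [fp4] (captured); then one or more of a character in [3-6] (captured).
Scanning left to right: at [5:8] match '5f6', groups = ('5f', '6').
`findall` packs the 2 group values into a tuple for every match.

[('5f', '6')]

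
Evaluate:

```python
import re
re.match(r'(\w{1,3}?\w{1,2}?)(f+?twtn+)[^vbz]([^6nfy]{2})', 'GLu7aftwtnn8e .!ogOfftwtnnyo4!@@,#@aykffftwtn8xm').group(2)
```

'ftwtnn'

This matches 1 to 3 of a word character (lazy), then 1 to 2 of a word character (lazy) (captured); then one or more of a literal 'f' (lazy), then the literal 'twt', then one or more of the literal 'n' (captured); then any character except [vbz]; then exactly 2 of any character except [6nfy] (captured).
`match` is anchored at position 0; if the pattern doesn't fit there, it returns None.
The match spans [0:14] → 'GLu7aftwtnn8e '.
Captured: group 1 = 'GLu7a', group 2 = 'ftwtnn', group 3 = 'e '.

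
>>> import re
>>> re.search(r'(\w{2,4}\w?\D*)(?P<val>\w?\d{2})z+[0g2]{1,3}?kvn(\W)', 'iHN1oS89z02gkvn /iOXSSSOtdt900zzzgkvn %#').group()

'iHN1oS89z02gkvn '

The pattern matches 2 to 4 of a word character, then optionally a word character, then zero or more of a non-digit (captured); then optionally a word character, then exactly 2 of a digit (captured as 'val'); then one or more of a literal 'z', then 1 to 3 of one of [0g2] (lazy), then the literal 'kvn'; then a non-word character (captured).
`search` walks the string left to right and returns the first match it finds.
The match spans [0:16] → 'iHN1oS89z02gkvn '.
Captured: group 1 = 'iHN1oS', group 2 = '89', group 3 = ' '.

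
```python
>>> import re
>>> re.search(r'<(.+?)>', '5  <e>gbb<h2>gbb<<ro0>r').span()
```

(3, 6)

Unlike `match`, `search` isn't anchored — it looks for the pattern anywhere in the string.
The match spans [3:6] → '<e>'.
Captured: group 1 = 'e'.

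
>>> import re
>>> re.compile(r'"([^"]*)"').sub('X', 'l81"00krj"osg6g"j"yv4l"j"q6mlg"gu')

'l81Xosg6gXyv4lXq6mlg"gu'

Every occurrence is swapped for 'X'.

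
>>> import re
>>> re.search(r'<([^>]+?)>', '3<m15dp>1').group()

'<m15dp>'

`re.search` tries every starting position until one works.
The match spans [1:8] → '<m15dp>'.
Captured: group 1 = 'm15dp'.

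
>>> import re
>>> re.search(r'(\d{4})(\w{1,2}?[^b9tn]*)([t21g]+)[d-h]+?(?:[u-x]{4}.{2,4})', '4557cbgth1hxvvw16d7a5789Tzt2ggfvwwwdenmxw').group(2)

'Tz'

The match spans [20:39] → '5789Tzt2ggfvwwwdenm'.
Captured: group 1 = '5789', group 2 = 'Tz', group 3 = 't2gg'.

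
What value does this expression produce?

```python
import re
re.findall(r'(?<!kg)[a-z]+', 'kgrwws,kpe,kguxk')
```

['kgrwws', 'kpe', 'kguxk']

The negative lookahead/lookbehind blocks any match where the forbidden context is present.
Matches: at [0:6] → 'kgrwws'; at [7:10] → 'kpe'; at [11:16] → 'kguxk'.
With no groups in the pattern, `findall` gives back each whole match — 3 here.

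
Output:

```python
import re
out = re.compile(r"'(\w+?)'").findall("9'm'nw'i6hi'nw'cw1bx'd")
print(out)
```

With a single group, `findall` returns only what that group captured — 3 items.

['m', 'i6hi', 'cw1bx']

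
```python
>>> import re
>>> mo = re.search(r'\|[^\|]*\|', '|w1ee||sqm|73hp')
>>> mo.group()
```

'|w1ee|'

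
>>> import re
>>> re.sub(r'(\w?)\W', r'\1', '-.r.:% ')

'r'

Each match is replaced using the text its own group 1 captured.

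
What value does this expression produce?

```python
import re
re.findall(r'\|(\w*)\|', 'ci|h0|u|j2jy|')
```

Matches: at [2:6] match '|h0|', group 1 = 'h0'; at [7:13] match '|j2jy|', group 1 = 'j2jy'.
Because there's exactly one group, `findall` drops the full match and keeps group 1 from each hit.

['h0', 'j2jy']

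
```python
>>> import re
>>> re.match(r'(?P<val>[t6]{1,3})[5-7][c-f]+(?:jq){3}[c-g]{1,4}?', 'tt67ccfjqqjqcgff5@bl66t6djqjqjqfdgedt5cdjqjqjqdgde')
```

`re.match` won't scan ahead — the pattern has to work from the very first character.
Here the pattern fails at index 0, so the call returns None.

None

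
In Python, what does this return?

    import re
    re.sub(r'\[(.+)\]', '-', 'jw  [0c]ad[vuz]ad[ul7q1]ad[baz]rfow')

Every occurrence is swapped for '-'.

'jw  -rfow'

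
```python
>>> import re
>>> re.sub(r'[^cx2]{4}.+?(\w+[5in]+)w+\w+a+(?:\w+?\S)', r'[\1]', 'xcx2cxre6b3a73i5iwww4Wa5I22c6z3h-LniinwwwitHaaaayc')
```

'xcx2cx[a73i5i]22c[Lniin]'

A non-greedy quantifier consumes as few characters as it can — just enough that the remainder of the pattern still matches from where it stops; whatever follows it matches normally.
The replacement refers to a captured group, so each match is rewritten using its own captured text.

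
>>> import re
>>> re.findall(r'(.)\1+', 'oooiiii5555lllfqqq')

After group 1 captures some text, `\1` only succeeds where that same text appears again.
With a single group, `findall` returns only what that group captured — 5 items.

['o', 'i', '5', 'l', 'q']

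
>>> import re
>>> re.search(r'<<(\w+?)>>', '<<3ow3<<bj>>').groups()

The match spans [6:12] → '<<bj>>'.
Captured: group 1 = 'bj'.

('bj',)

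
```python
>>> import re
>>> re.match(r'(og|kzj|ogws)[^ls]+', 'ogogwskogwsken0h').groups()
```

('og',)

The match spans [0:5] → 'ogogw'.
Captured: group 1 = 'og'.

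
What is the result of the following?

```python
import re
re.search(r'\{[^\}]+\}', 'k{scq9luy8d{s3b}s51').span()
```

(1, 16)

The match spans [1:16] → '{scq9luy8d{s3b}'.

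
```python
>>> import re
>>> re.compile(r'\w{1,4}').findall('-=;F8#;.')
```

['F8']

Since nothing is captured, `findall` lists the 1 matched substring directly.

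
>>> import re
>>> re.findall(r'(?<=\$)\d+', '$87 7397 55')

The lookaround is zero-width — it requires the adjacent text to match without consuming it, so the asserted text isn't part of the match.
`findall` yields the raw match text (1 of them) because the pattern has no groups.

['87']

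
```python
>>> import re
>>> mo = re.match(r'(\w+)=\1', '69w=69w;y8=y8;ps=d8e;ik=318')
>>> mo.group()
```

'69w=69w'

`\1` is not a pattern — it's the concrete string captured by group 1, re-applied verbatim.
`re.match` only tries the pattern at the start of the string.
The match spans [0:7] → '69w=69w'.
Captured: group 1 = '69w'.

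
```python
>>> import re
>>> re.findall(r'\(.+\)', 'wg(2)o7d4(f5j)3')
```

['(2)o7d4(f5j)']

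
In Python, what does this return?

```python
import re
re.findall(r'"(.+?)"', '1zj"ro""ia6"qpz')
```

['ro', 'ia6']

A `+?`/`*?`/`{m,n}?` starts at its minimum and grows only as far as needed for what follows to match.
One capturing group, so `findall` returns just the captured substring from each match — 2 in all.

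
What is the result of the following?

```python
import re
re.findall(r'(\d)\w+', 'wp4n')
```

This matches a digit (captured); then one or more of a word character.
Because there's exactly one group, `findall` drops the full match and keeps group 1 from the one hit.

['4']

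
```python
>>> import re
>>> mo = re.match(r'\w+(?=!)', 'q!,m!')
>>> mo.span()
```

(0, 1)

Because the assertion is zero-width, the text it checks is not consumed and won't appear in the result.
`re.match` only tries the pattern at the start of the string.
The match spans [0:1] → 'q'.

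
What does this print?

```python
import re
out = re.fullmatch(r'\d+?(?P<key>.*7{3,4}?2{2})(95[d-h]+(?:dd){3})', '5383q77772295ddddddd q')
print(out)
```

`re.fullmatch` is like wrapping the pattern in `^…$` (in single-line mode).
Here the pattern can't cover the whole string, so the call returns None.

None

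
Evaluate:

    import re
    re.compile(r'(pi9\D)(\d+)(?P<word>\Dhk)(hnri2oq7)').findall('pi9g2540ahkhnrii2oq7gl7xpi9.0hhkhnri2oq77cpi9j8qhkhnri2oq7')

The pattern matches the literal 'pi9', then a non-digit (captured); then one or more of a digit (captured); then a non-digit, then the literal 'hk' (captured as 'word'); then the literal 'hn', then the literal 'ri2', then the literal 'oq7' (captured).
Walking the string: at [24:40] match 'pi9.0hhkhnri2oq7', groups = ('pi9.', '0', 'hhk', 'hnri2oq7'); at [42:58] match 'pi9j8qhkhnri2oq7', groups = ('pi9j', '8', 'qhk', 'hnri2oq7').
4 groups means each result is a tuple of 4 captured strings — 2 here.

[('pi9.', '0', 'hhk', 'hnri2oq7'), ('pi9j', '8', 'qhk', 'hnri2oq7')]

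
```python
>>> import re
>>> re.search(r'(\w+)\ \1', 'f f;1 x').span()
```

(0, 3)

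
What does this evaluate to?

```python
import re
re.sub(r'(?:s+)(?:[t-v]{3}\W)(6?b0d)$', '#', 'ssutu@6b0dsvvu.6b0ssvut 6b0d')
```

'ssutu@6b0dsvvu.6b0#'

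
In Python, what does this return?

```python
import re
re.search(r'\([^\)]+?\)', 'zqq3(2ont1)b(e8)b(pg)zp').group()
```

'(2ont1)'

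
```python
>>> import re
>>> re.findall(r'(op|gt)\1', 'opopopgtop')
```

['op']

The backreference `\1` re-matches whatever the first group consumed, character for character.
Walking the string: at [0:4] match 'opop', group 1 = 'op'.
Because there's exactly one group, `findall` drops the full match and keeps group 1 from the one hit.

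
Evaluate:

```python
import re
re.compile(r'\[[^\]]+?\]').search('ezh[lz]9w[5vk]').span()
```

(3, 7)

`search` walks the string left to right and returns the first match it finds.
The match spans [3:7] → '[lz]'.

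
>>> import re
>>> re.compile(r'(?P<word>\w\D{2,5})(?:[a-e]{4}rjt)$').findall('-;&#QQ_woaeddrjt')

Because there's exactly one group, `findall` drops the full match and keeps group 1 from the one hit.

['QQ_wo']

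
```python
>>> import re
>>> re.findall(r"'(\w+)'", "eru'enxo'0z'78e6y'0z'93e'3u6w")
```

One capturing group, so `findall` returns just the captured substring from each match — 3 in all.

['enxo', '78e6y', '93e']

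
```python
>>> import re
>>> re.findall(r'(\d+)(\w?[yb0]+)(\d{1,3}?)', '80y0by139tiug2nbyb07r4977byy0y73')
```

[('80', 'y0by', '1'), ('2', 'nbyb0', '7'), ('4977', 'byy0y', '7')]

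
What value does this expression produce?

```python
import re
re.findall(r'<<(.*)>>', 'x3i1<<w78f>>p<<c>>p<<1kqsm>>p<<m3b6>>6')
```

One capturing group, so `findall` returns just the captured substring from the one match — 1 in all.

['w78f>>p<<c>>p<<1kqsm>>p<<m3b6']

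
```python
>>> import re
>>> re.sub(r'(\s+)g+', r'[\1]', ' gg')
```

'[ ]'

This matches one or more of whitespace (captured); then one or more of a literal 'g'.
Matches: at [0:3] → ' gg'.
The replacement refers to a captured group, so each match is rewritten using its own captured text.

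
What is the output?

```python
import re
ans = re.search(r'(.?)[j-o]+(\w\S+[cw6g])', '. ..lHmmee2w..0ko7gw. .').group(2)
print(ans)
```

Hmmee2w..0ko7gw

The pattern matches optionally any character (captured); then one or more of a character in [j-o]; then a word character, then one or more of a non-whitespace character, then one of [cw6g] (captured).
Unlike `match`, `search` isn't anchored — it looks for the pattern anywhere in the string.
The match spans [3:20] → '.lHmmee2w..0ko7gw'.
Captured: group 1 = '.', group 2 = 'Hmmee2w..0ko7gw'.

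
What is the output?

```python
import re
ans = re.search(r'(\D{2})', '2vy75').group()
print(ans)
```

vy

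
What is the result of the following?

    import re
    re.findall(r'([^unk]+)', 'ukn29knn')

['29']

This matches one or more of any character except [unk] (captured).
Matches: at [3:5] match '29', group 1 = '29'.
`findall` collects group 1 from the one match (1 total).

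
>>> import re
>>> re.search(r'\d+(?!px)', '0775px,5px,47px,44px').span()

(0, 3)

The negative lookahead/lookbehind blocks any match where the forbidden context is present.
Unlike `match`, `search` isn't anchored — it looks for the pattern anywhere in the string.
The match spans [0:3] → '077'.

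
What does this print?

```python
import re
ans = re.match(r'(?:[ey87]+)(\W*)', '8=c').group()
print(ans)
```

8=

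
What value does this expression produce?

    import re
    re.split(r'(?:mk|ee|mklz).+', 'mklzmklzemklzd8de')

['', '']

The string is cut at each match, leaving 2 pieces.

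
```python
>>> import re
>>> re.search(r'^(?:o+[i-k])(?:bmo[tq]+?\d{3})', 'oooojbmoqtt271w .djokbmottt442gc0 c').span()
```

(0, 14)

This matches anchored at the start of the string; then one or more of the literal 'o', then a character in [i-k] (non-capturing group); then the literal 'bmo', then one or more of one of [tq] (lazy), then exactly 3 of a digit (non-capturing group).
`re.search` tries every starting position until one works.
The match spans [0:14] → 'oooojbmoqtt271'.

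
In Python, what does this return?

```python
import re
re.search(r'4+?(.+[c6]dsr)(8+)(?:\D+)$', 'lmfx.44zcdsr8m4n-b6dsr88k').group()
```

'44zcdsr8m4n-b6dsr88k'

The match spans [5:25] → '44zcdsr8m4n-b6dsr88k'.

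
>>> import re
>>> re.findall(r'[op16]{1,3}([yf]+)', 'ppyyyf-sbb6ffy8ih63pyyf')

The pattern matches 1 to 3 of one of [op16]; then one or more of one of [yf] (captured).
Matches: at [0:6] match 'ppyyyf', group 1 = 'yyyf'; at [10:14] match '6ffy', group 1 = 'ffy'; at [19:23] match 'pyyf', group 1 = 'yyf'.
One capturing group, so `findall` returns just the captured substring from each match — 3 in all.

['yyyf', 'ffy', 'yyf']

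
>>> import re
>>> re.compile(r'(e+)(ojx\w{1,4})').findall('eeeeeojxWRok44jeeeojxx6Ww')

This matches one or more of a literal 'e' (captured); then the literal 'ojx', then 1 to 4 of a word character (captured).
Walking the string: at [0:12] match 'eeeeeojxWRok', groups = ('eeeee', 'ojxWRok'); at [15:25] match 'eeeojxx6Ww', groups = ('eee', 'ojxx6Ww').
With 2 capturing groups, `findall` returns a 2-tuple per match.

[('eeeee', 'ojxWRok'), ('eee', 'ojxx6Ww')]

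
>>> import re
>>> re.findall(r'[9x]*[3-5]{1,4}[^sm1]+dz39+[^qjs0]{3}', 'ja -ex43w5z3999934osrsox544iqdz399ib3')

['x544iqdz399ib3']

The pattern matches zero or more of one of [9x], then 1 to 4 of a character in [3-5], then one or more of any character except [sm1]; then the literal 'dz3', then one or more of a literal '9', then exactly 3 of any character except [qjs0].
Scanning left to right: at [23:37] → 'x544iqdz399ib3'.
With no groups in the pattern, `findall` gives back each whole match — 1 here.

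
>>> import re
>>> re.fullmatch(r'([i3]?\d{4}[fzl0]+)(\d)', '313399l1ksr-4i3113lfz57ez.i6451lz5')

None

For `fullmatch`, every character of the input must be accounted for by the pattern.
Here the pattern can't cover the whole string, so the call returns None.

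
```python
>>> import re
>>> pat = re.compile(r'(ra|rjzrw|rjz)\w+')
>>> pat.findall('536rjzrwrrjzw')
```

Branches in `(...|...)` are attempted left-to-right; the first branch that allows the whole pattern to succeed is taken.
Scanning left to right: at [3:13] match 'rjzrwrrjzw', group 1 = 'rjzrw'.
`findall` collects group 1 from the one match (1 total).

['rjzrw']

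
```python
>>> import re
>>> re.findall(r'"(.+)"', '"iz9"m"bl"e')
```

Scanning left to right: at [0:10] match '"iz9"m"bl"', group 1 = 'iz9"m"bl'.
One capturing group, so `findall` returns just the captured substring from the one match — 1 in all.

['iz9"m"bl']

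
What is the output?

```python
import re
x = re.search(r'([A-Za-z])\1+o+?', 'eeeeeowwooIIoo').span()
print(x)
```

A backreference is literal: `\1` must see the identical characters the first group matched.
Unlike `match`, `search` isn't anchored — it looks for the pattern anywhere in the string.
The match spans [0:6] → 'eeeeeo'.
Captured: group 1 = 'e'.

(0, 6)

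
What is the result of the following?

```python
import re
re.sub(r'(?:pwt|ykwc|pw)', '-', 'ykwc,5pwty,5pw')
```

'-,5-y,5-'

The regex engine tests alternatives in the order written; an earlier branch that matches wins even if a later one would match more.
Matches: at [0:4] → 'ykwc'; at [6:9] → 'pwt'; at [12:14] → 'pw'.
`sub` substitutes '-' at each match site.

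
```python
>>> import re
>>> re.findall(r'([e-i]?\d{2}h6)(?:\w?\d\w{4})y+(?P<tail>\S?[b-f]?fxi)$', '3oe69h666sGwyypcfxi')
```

[('e69h6', 'pcfxi')]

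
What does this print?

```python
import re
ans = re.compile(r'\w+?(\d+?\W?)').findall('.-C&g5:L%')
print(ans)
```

The pattern matches one or more of a word character (lazy); then one or more of a digit (lazy), then optionally a non-word character (captured).
Walking the string: at [4:7] match 'g5:', group 1 = '5:'.
Because there's exactly one group, `findall` drops the full match and keeps group 1 from the one hit.

['5:']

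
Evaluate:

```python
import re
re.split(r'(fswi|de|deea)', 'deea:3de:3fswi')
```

['', 'de', 'ea:3', 'de', ':3', 'fswi', '']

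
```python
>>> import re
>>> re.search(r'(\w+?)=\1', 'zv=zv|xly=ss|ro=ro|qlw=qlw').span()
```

The backreference `\1` re-matches whatever the first group consumed, character for character.
Unlike `match`, `search` isn't anchored — it looks for the pattern anywhere in the string.
The match spans [0:5] → 'zv=zv'.
Captured: group 1 = 'zv'.

(0, 5)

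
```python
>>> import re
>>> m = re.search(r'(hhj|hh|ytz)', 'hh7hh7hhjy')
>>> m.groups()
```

`search` walks the string left to right and returns the first match it finds.
The match spans [0:2] → 'hh'.
Captured: group 1 = 'hh'.

('hh',)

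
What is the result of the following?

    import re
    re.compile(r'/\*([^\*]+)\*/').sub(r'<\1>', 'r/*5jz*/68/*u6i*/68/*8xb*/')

'r<5jz>68<u6i>68<8xb>'

Each match is replaced using the text its own group 1 captured.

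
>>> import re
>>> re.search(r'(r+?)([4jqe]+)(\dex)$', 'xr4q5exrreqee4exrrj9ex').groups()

('rr', 'j', '9ex')

The match spans [16:22] → 'rrj9ex'.
Captured: group 1 = 'rr', group 2 = 'j', group 3 = '9ex'.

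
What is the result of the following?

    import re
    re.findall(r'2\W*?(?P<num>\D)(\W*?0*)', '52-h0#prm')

[('-', '')]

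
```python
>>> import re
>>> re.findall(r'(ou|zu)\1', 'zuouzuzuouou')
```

After group 1 captures some text, `\1` only succeeds where that same text appears again.
One capturing group, so `findall` returns just the captured substring from each match — 2 in all.

['zu', 'ou']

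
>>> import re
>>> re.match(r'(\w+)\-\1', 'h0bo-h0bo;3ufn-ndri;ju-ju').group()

With `match`, the pattern is implicitly anchored at the beginning.
The match spans [0:9] → 'h0bo-h0bo'.

'h0bo-h0bo'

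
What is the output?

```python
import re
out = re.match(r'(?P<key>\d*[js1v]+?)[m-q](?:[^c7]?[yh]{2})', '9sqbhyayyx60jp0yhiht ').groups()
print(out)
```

('9s',)

The match spans [0:6] → '9sqbhy'.
Captured: group 1 = '9s'.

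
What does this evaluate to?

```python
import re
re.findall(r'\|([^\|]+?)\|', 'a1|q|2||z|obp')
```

['q', 'z']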